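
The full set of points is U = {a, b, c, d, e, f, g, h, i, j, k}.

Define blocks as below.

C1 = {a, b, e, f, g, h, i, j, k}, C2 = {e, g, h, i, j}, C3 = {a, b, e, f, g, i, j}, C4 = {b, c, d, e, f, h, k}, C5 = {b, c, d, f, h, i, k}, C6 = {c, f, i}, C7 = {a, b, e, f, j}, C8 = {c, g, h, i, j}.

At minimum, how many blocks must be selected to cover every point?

Take {C1, C5}. Their union is {a, b, c, d, e, f, g, h, i, j, k}, which is all 11 points.
No single block has all 11 points (the largest, C1, has 9), so 2 is optimal.

2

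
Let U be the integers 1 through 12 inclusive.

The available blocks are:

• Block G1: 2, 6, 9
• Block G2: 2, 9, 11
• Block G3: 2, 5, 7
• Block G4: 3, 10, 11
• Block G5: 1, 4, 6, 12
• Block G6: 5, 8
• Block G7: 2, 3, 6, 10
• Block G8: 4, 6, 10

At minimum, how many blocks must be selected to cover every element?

5

G2, G3, G4, G5, and G6 cover everything between them: the union {1, 2, 3, 4, 5, 6, 7, 8, 9, 10, 11, 12} is all of U.
No 4 of the 8 blocks cover everything (all 70 combinations miss at least one element), so 5 is optimal.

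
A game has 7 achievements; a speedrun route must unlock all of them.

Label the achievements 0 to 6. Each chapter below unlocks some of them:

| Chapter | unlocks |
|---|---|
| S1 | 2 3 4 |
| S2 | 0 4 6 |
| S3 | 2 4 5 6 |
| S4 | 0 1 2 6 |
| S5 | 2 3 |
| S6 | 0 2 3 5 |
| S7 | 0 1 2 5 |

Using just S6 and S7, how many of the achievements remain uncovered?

2

Union of S6, S7 = {0, 1, 2, 3, 5}.
Not covered: 4, 6 — 2 achievements.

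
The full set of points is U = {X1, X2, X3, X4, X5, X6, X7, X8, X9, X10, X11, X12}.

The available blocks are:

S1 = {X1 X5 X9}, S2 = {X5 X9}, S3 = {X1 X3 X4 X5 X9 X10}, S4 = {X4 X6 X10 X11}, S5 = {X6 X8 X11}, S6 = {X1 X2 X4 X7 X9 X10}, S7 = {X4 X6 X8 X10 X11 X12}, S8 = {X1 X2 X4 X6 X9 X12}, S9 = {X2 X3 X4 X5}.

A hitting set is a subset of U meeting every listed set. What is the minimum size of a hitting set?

3

H = {X4, X5, X8} meets every block (each contains at least one member of H), and |H| = 3.
No choice of 2 points meets every block, so 3 is the minimum.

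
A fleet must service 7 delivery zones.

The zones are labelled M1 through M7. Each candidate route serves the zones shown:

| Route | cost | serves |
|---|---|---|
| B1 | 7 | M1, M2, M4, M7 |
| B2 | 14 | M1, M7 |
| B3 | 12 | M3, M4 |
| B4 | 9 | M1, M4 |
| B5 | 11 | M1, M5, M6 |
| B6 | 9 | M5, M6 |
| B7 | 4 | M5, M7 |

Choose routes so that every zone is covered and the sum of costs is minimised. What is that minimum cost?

28

B1, B3, B6 together cover every zone (B1 ∪ B3 ∪ B6 = {M1, M2, M3, M4, M5, M6, M7}); total cost 7 + 12 + 9 = 28.
The greedy pick B1, B7, B6, B3 costs 32; no covering selection beats 28.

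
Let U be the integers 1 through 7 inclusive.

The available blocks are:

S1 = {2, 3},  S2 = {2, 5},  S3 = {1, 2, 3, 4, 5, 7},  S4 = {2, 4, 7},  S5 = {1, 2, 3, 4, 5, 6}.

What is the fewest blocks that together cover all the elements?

Take {S3, S5}. Their union is {1, 2, 3, 4, 5, 6, 7}, which is all 7 elements.
No single block has all 7 elements (the largest, S3, has 6), so 2 is optimal.

2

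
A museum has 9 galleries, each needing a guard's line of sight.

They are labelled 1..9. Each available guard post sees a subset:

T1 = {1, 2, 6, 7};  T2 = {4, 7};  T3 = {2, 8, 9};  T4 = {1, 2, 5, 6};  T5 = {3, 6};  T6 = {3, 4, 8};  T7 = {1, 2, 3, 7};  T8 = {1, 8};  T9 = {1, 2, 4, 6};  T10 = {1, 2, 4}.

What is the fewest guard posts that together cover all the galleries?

Take {T3, T4, T7, T9}. Their union is {1, 2, 3, 4, 5, 6, 7, 8, 9}, which is all 9 galleries.
No 3 of the 10 guard posts cover everything (all 120 combinations miss at least one gallery), so 4 is optimal.

4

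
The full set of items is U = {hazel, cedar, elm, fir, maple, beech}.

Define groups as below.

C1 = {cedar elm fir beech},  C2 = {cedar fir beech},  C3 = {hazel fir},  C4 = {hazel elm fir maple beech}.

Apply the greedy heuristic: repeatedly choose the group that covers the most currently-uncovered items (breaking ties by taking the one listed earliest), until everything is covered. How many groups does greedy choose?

Greedy: pick C4 (covers 5 new) → pick C1 (covers 1 new). Total picks: 2.

2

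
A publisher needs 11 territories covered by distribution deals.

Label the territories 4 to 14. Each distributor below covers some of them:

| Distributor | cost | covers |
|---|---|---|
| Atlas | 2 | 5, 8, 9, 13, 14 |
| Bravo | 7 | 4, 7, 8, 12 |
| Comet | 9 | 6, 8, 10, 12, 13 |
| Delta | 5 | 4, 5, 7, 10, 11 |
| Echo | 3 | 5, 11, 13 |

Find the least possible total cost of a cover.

16

Atlas, Comet, Delta together cover every territory (Atlas ∪ Comet ∪ Delta = {4, 5, 6, 7, 8, 9, 10, 11, 12, 13, 14}); total cost 2 + 9 + 5 = 16.
No covering selection has total cost below 16.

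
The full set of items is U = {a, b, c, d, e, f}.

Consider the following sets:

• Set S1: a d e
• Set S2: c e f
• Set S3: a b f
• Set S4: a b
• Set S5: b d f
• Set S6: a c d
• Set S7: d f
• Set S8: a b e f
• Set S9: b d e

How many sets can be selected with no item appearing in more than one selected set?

2

S2, S4 are pairwise disjoint (S2={c,e,f}; S4={a,b}).
Every remaining set overlaps one of these, and no 3 of the listed sets are pairwise disjoint, so 2 is the maximum.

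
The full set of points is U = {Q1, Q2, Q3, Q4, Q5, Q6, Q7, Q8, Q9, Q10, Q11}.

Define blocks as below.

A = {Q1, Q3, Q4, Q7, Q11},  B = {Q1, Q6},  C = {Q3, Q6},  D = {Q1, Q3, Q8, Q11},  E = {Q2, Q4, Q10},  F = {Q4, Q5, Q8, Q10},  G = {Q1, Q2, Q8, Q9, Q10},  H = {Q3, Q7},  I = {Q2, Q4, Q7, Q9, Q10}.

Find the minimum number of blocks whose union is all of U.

4

A, C, F, and G cover everything between them: the union {Q1, Q2, Q3, Q4, Q5, Q6, Q7, Q8, Q9, Q10, Q11} is all of U.
No 3 of the 9 blocks cover everything (all 84 combinations miss at least one point), so 4 is optimal.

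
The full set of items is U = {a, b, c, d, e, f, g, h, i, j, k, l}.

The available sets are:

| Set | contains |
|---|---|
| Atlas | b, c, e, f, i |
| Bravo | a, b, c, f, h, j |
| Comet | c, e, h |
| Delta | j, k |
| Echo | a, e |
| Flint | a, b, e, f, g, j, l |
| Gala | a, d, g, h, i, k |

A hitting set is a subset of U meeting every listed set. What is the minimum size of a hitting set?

T = {e, j, k} meets every set (each contains at least one member of T), and |T| = 3.
No choice of 2 items meets every set, so 3 is the minimum.

3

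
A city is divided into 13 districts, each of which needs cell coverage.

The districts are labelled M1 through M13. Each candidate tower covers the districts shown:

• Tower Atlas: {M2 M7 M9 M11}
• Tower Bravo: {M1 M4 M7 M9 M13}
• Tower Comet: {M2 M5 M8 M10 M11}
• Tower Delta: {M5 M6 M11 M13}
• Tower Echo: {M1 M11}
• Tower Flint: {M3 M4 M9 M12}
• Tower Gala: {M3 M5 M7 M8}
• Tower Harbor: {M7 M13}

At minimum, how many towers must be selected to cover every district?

Bravo and Comet and Delta and Flint together: Bravo ∪ Comet ∪ Delta ∪ Flint = {M1, M2, M3, M4, M5, M6, M7, M8, M9, M10, M11, M12, M13} — every district is covered.
Only Delta contains M6, so Delta is forced; the remaining 9 districts need at least 3 more towers (each remaining tower adds at most 4) — so at least 4 towers are needed, and 4 is optimal.

4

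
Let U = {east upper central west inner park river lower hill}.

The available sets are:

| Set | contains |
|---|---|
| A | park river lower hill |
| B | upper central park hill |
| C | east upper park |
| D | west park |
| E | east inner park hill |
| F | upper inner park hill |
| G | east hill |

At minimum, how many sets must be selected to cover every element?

4

A, B, D, and E cover everything between them: the union {east, upper, central, west, inner, park, river, lower, hill} is all of U.
Only B contains central, so B is forced; the remaining 5 elements need at least 3 more sets (each remaining set adds at most 2) — so at least 4 sets are needed, and 4 is optimal.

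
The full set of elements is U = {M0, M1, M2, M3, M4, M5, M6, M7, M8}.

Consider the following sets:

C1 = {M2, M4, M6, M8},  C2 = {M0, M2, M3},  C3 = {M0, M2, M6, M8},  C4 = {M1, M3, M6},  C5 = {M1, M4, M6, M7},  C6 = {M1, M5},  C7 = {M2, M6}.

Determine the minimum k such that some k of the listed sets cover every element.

4

C1, C2, C5, and C6 cover everything between them: the union {M0, M1, M2, M3, M4, M5, M6, M7, M8} is all of U.
No 3 of the 7 sets cover everything (all 35 combinations miss at least one element), so 4 is optimal.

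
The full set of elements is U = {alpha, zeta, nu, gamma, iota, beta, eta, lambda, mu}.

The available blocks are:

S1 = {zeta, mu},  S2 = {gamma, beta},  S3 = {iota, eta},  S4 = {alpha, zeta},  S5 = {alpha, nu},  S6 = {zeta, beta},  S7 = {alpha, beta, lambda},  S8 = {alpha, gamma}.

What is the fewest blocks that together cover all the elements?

Take {S1, S3, S5, S7, S8}. Their union is {alpha, zeta, nu, gamma, iota, beta, eta, lambda, mu}, which is all 9 elements.
Only S5 contains nu, so S5 is forced; the remaining 7 elements need at least 4 more blocks (each remaining block adds at most 2) — so at least 5 blocks are needed, and 5 is optimal.

5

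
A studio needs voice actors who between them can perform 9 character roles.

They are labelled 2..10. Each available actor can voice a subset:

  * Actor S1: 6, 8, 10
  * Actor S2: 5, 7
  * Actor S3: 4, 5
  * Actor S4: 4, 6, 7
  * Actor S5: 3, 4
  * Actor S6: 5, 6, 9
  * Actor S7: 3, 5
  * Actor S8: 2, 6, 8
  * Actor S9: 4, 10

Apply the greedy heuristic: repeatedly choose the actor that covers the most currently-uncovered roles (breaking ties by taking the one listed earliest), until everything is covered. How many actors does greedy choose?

5

Greedy: pick S1 (covers 3 new) → pick S2 (covers 2 new) → pick S5 (covers 2 new) → pick S6 (covers 1 new) → pick S8 (covers 1 new). Total picks: 5.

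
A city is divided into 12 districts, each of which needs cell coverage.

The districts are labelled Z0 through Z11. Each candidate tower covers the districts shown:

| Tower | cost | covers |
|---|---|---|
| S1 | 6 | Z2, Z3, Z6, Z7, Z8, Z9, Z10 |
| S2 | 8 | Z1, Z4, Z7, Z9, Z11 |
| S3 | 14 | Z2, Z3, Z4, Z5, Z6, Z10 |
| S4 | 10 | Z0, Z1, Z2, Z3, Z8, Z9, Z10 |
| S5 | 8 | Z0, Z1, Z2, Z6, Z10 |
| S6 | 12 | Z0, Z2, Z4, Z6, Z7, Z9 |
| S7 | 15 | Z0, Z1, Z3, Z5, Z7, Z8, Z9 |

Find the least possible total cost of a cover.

S1, S2, S7 together cover every district (S1 ∪ S2 ∪ S7 = {Z0, Z1, Z2, Z3, Z4, Z5, Z6, Z7, Z8, Z9, Z10, Z11}); total cost 6 + 8 + 15 = 29.
No covering selection has total cost below 29.

29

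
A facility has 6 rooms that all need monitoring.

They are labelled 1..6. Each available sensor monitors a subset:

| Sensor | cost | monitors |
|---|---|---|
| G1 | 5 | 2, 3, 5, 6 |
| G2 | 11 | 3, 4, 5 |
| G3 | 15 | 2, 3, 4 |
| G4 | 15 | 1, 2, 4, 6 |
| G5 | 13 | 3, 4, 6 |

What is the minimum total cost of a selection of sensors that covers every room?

20

G1, G4 together cover every room (G1 ∪ G4 = {1, 2, 3, 4, 5, 6}); total cost 5 + 15 = 20.
No covering selection has total cost below 20.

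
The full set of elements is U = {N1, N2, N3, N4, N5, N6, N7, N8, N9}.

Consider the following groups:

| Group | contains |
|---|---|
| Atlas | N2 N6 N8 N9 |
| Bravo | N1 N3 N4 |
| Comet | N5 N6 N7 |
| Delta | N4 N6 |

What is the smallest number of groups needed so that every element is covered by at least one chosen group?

3

Take {Atlas, Bravo, Comet}. Their union is {N1, N2, N3, N4, N5, N6, N7, N8, N9}, which is all 9 elements.
Each group has at most 4 elements, and 2·4 = 8 < 9 — so at least 3 groups are needed, and 3 is optimal.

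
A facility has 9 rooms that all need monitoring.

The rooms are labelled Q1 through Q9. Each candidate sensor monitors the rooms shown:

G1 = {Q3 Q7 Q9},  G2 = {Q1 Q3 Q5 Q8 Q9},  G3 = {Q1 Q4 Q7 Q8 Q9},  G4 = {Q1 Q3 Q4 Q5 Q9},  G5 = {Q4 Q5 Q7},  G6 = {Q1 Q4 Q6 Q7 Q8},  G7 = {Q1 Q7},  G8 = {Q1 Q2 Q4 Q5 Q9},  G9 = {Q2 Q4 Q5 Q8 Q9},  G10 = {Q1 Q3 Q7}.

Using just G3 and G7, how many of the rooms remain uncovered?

4

Union of G3, G7 = {Q1, Q4, Q7, Q8, Q9}.
Not covered: Q2, Q3, Q5, Q6 — 4 rooms.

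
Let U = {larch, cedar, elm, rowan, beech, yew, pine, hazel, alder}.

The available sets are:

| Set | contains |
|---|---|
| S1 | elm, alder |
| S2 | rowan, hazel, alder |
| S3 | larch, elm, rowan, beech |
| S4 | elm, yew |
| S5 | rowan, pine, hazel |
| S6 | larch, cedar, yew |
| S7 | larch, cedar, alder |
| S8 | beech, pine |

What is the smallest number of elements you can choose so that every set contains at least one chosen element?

4

The 4 elements {beech, yew, pine, alder} hit every set.
No choice of 3 elements meets every set, so 4 is the minimum.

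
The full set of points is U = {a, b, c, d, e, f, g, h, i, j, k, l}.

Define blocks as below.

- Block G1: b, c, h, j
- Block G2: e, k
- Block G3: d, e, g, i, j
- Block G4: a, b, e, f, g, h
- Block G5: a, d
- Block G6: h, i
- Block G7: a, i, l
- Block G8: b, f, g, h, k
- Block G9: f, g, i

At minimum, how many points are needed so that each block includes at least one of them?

T = {a, b, i, k} meets every block (each contains at least one member of T), and |T| = 4.
The blocks G1, G2, G5, G9 are pairwise disjoint, so any hitting set needs a separate point for each — at least 4. Hence 4 is optimal.

4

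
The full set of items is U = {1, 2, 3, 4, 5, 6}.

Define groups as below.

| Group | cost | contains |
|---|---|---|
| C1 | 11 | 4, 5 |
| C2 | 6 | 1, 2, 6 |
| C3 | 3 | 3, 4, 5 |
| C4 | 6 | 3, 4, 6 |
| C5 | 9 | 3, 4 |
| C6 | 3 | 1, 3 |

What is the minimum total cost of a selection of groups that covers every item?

9

C2, C3 together cover every item (C2 ∪ C3 = {1, 2, 3, 4, 5, 6}); total cost 6 + 3 = 9.
No covering selection has total cost below 9.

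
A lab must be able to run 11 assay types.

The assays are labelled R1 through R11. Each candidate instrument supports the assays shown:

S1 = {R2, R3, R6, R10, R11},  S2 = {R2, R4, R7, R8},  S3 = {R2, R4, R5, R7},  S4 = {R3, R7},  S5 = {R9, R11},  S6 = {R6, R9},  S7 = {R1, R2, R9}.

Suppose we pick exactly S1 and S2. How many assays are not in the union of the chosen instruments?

3

Union of S1, S2 = {R2, R3, R4, R6, R7, R8, R10, R11}.
Not covered: R1, R5, R9 — 3 assays.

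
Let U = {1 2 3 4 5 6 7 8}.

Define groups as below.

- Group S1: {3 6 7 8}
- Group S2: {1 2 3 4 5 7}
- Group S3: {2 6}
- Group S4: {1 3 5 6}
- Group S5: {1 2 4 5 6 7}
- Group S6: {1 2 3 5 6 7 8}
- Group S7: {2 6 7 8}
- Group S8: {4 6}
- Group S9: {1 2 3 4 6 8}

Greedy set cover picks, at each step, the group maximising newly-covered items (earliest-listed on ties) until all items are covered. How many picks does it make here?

Greedy: pick S6 (covers 7 new) → pick S2 (covers 1 new). Total picks: 2.

2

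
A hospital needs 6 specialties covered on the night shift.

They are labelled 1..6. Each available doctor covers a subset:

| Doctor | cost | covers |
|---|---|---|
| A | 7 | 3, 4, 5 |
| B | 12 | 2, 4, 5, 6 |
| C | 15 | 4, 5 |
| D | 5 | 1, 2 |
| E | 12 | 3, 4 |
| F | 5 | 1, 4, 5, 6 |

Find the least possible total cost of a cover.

17

A, D, F together cover every specialty (A ∪ D ∪ F = {1, 2, 3, 4, 5, 6}); total cost 7 + 5 + 5 = 17.
No covering selection has total cost below 17.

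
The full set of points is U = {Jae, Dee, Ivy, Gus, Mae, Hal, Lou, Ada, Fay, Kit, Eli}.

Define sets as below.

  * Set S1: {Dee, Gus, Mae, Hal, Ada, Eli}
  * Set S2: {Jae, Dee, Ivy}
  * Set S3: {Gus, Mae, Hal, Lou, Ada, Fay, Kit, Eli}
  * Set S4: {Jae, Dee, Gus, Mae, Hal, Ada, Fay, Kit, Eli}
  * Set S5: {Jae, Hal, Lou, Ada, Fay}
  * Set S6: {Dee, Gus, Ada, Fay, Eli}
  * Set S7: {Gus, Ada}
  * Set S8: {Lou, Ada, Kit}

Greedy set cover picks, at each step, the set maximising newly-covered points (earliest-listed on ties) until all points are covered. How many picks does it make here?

Greedy: pick S4 (covers 9 new) → pick S2 (covers 1 new) → pick S3 (covers 1 new). Total picks: 3.
(The true minimum cover uses only 2 sets, so greedy is not optimal here.)

3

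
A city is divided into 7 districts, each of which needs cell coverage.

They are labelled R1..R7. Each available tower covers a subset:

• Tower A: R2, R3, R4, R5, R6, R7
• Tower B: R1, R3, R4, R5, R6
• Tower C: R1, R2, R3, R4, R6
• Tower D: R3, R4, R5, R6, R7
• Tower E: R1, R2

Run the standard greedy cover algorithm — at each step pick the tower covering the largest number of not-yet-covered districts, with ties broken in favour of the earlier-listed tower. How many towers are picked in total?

2

Greedy: pick A (covers 6 new) → pick B (covers 1 new). Total picks: 2.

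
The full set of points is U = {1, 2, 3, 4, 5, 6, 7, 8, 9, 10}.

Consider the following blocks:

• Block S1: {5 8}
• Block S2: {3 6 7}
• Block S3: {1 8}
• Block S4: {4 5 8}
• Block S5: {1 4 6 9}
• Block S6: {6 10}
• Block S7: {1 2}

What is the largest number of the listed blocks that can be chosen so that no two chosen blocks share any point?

3

S2, S4, S7 are pairwise disjoint (S2={3,6,7}; S4={4,5,8}; S7={1,2}).
Every remaining block overlaps one of these, and no 4 of the listed blocks are pairwise disjoint, so 3 is the maximum.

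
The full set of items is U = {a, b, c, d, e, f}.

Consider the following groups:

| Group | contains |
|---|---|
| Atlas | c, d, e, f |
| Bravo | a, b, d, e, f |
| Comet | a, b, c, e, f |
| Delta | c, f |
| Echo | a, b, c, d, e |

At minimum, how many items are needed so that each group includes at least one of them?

2

Take H = {c, e}. Each listed group contains at least one of these, so H is a hitting set of size 2.
No single item lies in every group, so at least 2 are needed and 2 is optimal.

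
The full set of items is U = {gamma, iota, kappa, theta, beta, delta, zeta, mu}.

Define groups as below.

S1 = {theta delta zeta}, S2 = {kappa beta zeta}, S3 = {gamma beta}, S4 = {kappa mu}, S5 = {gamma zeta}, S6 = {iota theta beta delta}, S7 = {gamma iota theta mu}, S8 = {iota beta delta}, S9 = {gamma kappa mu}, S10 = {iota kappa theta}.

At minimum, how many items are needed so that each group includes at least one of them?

3

The 3 items {gamma, kappa, delta} hit every group.
The groups S4, S5, S8 are pairwise disjoint, so any hitting set needs a separate item for each — at least 3. Hence 3 is optimal.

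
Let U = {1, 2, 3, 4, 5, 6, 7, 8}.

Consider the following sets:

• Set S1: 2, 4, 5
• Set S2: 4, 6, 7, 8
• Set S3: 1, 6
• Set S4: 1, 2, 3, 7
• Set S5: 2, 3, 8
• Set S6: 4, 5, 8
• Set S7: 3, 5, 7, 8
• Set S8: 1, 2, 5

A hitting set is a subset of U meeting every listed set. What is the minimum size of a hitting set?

The 3 items {1, 5, 8} hit every set.
No choice of 2 items meets every set, so 3 is the minimum.

3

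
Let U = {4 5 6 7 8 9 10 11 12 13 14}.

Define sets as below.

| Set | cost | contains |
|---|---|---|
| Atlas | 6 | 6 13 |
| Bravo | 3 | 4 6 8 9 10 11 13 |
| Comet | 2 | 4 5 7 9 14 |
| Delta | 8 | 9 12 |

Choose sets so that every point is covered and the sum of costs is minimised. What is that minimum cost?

Bravo, Comet, Delta together cover every point (Bravo ∪ Comet ∪ Delta = {4, 5, 6, 7, 8, 9, 10, 11, 12, 13, 14}); total cost 3 + 2 + 8 = 13.
No covering selection has total cost below 13.

13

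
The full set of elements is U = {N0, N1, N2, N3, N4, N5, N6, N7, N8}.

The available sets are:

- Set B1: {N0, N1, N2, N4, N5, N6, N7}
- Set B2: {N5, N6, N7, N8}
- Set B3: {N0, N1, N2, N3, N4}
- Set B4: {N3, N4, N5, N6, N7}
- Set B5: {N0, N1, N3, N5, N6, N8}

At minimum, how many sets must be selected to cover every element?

Take {B1, B5}. Their union is {N0, N1, N2, N3, N4, N5, N6, N7, N8}, which is all 9 elements.
No single set has all 9 elements (the largest, B1, has 7), so 2 is optimal.

2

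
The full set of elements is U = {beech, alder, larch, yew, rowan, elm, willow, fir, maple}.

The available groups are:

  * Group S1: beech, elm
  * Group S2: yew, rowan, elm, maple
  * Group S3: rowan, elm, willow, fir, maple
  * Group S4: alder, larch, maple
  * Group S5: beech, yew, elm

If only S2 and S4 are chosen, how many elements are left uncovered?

Union of S2, S4 = {alder, larch, yew, rowan, elm, maple}.
Not covered: beech, willow, fir — 3 elements.

3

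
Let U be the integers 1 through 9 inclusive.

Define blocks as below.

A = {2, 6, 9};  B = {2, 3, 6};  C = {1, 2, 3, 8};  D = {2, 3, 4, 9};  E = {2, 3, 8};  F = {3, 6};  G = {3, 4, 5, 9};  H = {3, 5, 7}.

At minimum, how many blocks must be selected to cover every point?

4

A and C and D and H together: A ∪ C ∪ D ∪ H = {1, 2, 3, 4, 5, 6, 7, 8, 9} — every point is covered.
No 3 of the 8 blocks cover everything (all 56 combinations miss at least one point), so 4 is optimal.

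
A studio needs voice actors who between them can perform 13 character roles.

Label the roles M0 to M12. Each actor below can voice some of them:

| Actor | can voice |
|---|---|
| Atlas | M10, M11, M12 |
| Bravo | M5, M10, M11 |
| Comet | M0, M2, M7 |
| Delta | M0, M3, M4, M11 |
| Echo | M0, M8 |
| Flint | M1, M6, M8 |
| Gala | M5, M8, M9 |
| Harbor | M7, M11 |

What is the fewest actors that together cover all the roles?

Take {Atlas, Comet, Delta, Flint, Gala}. Their union is {M0, M1, M2, M3, M4, M5, M6, M7, M8, M9, M10, M11, M12}, which is all 13 roles.
Only Comet contains M2, so Comet is forced; the remaining 10 roles need at least 4 more actors (each remaining actor adds at most 3) — so at least 5 actors are needed, and 5 is optimal.

5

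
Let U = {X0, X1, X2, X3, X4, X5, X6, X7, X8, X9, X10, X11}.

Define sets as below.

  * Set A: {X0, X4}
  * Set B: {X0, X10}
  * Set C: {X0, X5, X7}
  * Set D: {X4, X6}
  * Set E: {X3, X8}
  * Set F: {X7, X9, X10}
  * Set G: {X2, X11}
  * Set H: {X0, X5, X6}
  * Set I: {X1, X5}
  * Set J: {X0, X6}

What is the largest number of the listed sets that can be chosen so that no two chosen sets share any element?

5

D, E, F, G, I are pairwise disjoint (D={X4,X6}; E={X3,X8}; F={X7,X9,X10}; G={X2,X11}; I={X1,X5}).
Every remaining set overlaps one of these, and no 6 of the listed sets are pairwise disjoint, so 5 is the maximum.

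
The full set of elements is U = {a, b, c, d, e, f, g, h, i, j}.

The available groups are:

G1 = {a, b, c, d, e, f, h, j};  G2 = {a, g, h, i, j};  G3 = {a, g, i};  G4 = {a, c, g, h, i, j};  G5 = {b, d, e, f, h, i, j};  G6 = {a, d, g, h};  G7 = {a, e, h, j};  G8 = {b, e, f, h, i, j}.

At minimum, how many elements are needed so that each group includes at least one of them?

2

The 2 elements {a, j} hit every group.
No single element lies in every group, so at least 2 are needed and 2 is optimal.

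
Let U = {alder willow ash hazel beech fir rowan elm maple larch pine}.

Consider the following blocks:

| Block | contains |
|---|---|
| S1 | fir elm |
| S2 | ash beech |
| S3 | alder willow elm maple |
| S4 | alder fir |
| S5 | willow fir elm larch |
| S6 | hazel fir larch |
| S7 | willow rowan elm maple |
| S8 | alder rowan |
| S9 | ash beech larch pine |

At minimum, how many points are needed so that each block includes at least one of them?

4

Take H = {alder, beech, fir, rowan}. Each listed block contains at least one of these, so H is a hitting set of size 4.
No choice of 3 points meets every block, so 4 is the minimum.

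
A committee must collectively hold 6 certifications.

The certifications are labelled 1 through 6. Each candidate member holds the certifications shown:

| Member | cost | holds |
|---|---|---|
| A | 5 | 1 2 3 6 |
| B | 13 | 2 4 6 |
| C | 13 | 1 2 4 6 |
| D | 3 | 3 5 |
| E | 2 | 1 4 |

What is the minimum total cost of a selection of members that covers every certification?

10

A, D, E together cover every certification (A ∪ D ∪ E = {1, 2, 3, 4, 5, 6}); total cost 5 + 3 + 2 = 10.
No covering selection has total cost below 10.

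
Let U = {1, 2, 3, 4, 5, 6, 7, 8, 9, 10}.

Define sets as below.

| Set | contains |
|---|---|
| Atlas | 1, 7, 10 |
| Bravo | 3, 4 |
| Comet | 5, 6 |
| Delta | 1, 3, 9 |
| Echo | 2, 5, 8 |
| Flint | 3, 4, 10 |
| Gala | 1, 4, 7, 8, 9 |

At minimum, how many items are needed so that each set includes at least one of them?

3

The 3 items {3, 5, 7} hit every set.
The sets Atlas, Bravo, Echo are pairwise disjoint, so any hitting set needs a separate item for each — at least 3. Hence 3 is optimal.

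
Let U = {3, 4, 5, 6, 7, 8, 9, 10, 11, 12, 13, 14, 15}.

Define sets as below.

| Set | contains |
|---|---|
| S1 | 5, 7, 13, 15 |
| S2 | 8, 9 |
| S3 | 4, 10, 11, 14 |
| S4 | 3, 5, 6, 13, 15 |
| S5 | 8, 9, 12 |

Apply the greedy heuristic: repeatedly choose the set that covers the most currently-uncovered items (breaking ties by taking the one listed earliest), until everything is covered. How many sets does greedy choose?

4

Greedy: pick S4 (covers 5 new) → pick S3 (covers 4 new) → pick S5 (covers 3 new) → pick S1 (covers 1 new). Total picks: 4.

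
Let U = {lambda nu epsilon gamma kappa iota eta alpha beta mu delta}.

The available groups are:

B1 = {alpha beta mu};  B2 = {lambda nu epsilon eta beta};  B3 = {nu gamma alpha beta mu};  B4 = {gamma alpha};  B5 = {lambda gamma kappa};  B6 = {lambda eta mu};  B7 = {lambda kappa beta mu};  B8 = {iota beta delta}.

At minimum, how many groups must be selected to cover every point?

Take {B2, B4, B7, B8}. Their union is {lambda, nu, epsilon, gamma, kappa, iota, eta, alpha, beta, mu, delta}, which is all 11 points.
No 3 of the 8 groups cover everything (all 56 combinations miss at least one point), so 4 is optimal.

4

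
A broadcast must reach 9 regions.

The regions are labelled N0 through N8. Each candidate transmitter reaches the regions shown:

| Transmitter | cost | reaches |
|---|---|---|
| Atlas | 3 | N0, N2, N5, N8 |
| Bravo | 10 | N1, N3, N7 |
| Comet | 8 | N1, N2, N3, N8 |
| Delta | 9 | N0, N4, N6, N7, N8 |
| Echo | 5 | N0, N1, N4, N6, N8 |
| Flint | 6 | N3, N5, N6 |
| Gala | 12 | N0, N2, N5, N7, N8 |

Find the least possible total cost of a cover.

Atlas, Bravo, Echo together cover every region (Atlas ∪ Bravo ∪ Echo = {N0, N1, N2, N3, N4, N5, N6, N7, N8}); total cost 3 + 10 + 5 = 18.
No covering selection has total cost below 18.

18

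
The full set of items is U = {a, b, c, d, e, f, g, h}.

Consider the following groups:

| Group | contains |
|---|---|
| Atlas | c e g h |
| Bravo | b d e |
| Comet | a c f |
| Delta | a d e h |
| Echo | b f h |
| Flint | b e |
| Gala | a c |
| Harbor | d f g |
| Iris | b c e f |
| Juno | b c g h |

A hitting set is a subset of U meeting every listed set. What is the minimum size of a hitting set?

3

T = {b, c, d} meets every group (each contains at least one member of T), and |T| = 3.
The groups Flint, Gala, Harbor are pairwise disjoint, so any hitting set needs a separate item for each — at least 3. Hence 3 is optimal.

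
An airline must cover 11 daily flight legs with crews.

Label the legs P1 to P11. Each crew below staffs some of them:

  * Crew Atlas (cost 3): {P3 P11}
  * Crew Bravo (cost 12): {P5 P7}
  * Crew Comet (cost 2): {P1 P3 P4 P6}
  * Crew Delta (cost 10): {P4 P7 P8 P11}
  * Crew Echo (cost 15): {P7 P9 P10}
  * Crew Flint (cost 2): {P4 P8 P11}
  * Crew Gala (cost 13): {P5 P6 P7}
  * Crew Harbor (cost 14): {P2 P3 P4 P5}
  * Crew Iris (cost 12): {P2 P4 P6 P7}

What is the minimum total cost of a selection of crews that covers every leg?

33

Comet, Echo, Flint, Harbor together cover every leg (Comet ∪ Echo ∪ Flint ∪ Harbor = {P1, P2, P3, P4, P5, P6, P7, P8, P9, P10, P11}); total cost 2 + 15 + 2 + 14 = 33.
No covering selection has total cost below 33.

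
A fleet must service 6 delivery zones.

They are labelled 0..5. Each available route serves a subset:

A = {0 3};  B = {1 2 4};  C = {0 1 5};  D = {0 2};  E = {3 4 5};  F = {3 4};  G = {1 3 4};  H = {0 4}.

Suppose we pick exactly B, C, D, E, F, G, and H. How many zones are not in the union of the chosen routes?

Union of B, C, D, E, F, G, H = {0, 1, 2, 3, 4, 5} — that's every zone, so 0 are uncovered.

0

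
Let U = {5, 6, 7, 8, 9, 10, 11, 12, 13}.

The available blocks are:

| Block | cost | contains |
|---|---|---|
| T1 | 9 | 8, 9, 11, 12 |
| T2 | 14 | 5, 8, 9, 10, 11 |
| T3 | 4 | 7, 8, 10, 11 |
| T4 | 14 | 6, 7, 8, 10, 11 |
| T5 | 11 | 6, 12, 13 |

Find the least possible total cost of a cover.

29

T2, T3, T5 together cover every item (T2 ∪ T3 ∪ T5 = {5, 6, 7, 8, 9, 10, 11, 12, 13}); total cost 14 + 4 + 11 = 29.
No covering selection has total cost below 29.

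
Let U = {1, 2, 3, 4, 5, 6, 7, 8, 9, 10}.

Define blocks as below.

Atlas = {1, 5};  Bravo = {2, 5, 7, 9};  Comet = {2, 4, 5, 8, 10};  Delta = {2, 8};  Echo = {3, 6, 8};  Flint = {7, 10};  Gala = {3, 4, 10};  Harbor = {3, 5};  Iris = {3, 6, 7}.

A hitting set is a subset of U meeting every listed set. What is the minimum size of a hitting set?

4

The 4 items {2, 3, 5, 10} hit every block.
No choice of 3 items meets every block, so 4 is the minimum.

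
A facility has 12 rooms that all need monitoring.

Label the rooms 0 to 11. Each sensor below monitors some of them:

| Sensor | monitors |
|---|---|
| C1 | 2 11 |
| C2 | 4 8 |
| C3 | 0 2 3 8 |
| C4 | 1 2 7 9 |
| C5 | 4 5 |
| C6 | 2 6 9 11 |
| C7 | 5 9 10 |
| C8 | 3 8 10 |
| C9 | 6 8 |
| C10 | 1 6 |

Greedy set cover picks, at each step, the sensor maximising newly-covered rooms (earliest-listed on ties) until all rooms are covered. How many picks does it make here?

Greedy: pick C3 (covers 4 new) → pick C4 (covers 3 new) → pick C5 (covers 2 new) → pick C6 (covers 2 new) → pick C7 (covers 1 new). Total picks: 5.

5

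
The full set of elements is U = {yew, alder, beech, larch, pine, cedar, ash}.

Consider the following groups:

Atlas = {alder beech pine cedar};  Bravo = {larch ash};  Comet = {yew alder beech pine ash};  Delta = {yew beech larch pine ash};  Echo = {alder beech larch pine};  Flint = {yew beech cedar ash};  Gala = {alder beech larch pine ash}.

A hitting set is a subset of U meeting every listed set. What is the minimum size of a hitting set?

2

H = {pine, ash} meets every group (each contains at least one member of H), and |H| = 2.
The groups Atlas, Bravo are pairwise disjoint, so any hitting set needs a separate element for each — at least 2. Hence 2 is optimal.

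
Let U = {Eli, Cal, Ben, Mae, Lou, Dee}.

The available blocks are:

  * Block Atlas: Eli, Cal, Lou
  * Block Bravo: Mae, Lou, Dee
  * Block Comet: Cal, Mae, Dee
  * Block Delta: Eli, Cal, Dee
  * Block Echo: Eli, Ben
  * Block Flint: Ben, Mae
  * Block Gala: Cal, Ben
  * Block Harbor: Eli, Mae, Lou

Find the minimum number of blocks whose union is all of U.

3

Delta, Gala, and Harbor cover everything between them: the union {Eli, Cal, Ben, Mae, Lou, Dee} is all of U.
No 2 of the 8 blocks cover everything (all 28 combinations miss at least one element), so 3 is optimal.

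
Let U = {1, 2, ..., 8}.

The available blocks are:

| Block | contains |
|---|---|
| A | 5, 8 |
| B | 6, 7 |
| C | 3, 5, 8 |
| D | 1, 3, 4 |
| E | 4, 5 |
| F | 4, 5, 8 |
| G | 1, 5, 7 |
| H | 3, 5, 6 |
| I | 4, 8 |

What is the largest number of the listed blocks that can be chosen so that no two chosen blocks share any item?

A, B, D are pairwise disjoint (A={5,8}; B={6,7}; D={1,3,4}).
Every remaining block overlaps one of these, and no 4 of the listed blocks are pairwise disjoint, so 3 is the maximum.

3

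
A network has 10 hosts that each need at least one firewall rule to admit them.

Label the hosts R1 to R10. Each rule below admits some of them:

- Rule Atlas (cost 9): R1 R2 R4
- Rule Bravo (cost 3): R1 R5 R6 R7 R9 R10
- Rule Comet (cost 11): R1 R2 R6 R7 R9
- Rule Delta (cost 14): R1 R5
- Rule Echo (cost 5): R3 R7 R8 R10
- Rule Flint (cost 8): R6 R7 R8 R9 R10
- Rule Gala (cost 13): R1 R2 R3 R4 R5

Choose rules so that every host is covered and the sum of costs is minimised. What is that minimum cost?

Atlas, Bravo, Echo together cover every host (Atlas ∪ Bravo ∪ Echo = {R1, R2, R3, R4, R5, R6, R7, R8, R9, R10}); total cost 9 + 3 + 5 = 17.
No covering selection has total cost below 17.

17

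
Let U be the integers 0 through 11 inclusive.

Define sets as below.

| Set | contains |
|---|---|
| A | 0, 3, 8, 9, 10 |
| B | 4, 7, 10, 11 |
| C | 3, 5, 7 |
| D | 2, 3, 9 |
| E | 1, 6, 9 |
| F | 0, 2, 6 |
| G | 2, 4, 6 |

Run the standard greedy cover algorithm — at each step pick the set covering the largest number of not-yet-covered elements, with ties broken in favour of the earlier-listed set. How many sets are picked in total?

5

Greedy: pick A (covers 5 new) → pick B (covers 3 new) → pick E (covers 2 new) → pick C (covers 1 new) → pick D (covers 1 new). Total picks: 5.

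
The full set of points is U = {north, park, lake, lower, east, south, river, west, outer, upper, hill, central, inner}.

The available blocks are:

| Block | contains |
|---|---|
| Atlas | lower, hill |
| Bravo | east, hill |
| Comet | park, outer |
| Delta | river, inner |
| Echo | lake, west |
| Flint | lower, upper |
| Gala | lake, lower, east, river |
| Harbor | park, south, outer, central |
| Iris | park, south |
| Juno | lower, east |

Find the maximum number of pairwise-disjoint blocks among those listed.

5

Bravo, Delta, Echo, Flint, Harbor are pairwise disjoint (Bravo={east,hill}; Delta={river,inner}; Echo={lake,west}; Flint={lower,upper}; Harbor={park,south,outer,central}).
Every remaining block overlaps one of these, and no 6 of the listed blocks are pairwise disjoint, so 5 is the maximum.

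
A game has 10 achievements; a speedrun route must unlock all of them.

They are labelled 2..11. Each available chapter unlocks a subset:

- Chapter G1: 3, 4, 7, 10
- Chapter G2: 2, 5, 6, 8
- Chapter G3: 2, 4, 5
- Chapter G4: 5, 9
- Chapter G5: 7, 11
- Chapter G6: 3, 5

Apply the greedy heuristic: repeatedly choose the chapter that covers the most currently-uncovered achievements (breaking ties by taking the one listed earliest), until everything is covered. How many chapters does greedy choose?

4

Greedy: pick G1 (covers 4 new) → pick G2 (covers 4 new) → pick G4 (covers 1 new) → pick G5 (covers 1 new). Total picks: 4.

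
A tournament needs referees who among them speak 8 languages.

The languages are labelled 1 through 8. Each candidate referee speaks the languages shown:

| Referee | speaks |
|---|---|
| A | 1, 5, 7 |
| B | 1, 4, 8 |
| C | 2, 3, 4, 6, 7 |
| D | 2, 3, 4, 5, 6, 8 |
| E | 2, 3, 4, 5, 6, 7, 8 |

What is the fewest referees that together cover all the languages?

A and E together: A ∪ E = {1, 2, 3, 4, 5, 6, 7, 8} — every language is covered.
No single referee has all 8 languages (the largest, E, has 7), so 2 is optimal.

2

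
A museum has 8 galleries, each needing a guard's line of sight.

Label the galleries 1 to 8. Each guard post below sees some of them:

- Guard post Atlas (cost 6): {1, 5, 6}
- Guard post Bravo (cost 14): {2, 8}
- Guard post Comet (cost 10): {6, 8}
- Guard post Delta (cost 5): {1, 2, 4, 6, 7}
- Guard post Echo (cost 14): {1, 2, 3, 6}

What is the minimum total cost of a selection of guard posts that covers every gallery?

Atlas, Comet, Delta, Echo together cover every gallery (Atlas ∪ Comet ∪ Delta ∪ Echo = {1, 2, 3, 4, 5, 6, 7, 8}); total cost 6 + 10 + 5 + 14 = 35.
No covering selection has total cost below 35.

35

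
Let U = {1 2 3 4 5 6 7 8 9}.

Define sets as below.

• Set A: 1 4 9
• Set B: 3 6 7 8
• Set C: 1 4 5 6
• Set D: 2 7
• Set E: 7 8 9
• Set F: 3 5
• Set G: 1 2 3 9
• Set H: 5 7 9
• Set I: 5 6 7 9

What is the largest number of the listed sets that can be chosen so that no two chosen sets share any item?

A, D, F are pairwise disjoint (A={1,4,9}; D={2,7}; F={3,5}).
Every remaining set overlaps one of these, and no 4 of the listed sets are pairwise disjoint, so 3 is the maximum.

3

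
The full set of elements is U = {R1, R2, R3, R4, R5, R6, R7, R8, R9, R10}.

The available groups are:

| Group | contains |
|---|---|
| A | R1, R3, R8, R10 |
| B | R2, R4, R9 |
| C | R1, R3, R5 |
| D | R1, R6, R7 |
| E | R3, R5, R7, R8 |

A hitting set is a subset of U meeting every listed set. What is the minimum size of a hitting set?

H = {R1, R8, R9} meets every group (each contains at least one member of H), and |H| = 3.
No choice of 2 elements meets every group, so 3 is the minimum.

3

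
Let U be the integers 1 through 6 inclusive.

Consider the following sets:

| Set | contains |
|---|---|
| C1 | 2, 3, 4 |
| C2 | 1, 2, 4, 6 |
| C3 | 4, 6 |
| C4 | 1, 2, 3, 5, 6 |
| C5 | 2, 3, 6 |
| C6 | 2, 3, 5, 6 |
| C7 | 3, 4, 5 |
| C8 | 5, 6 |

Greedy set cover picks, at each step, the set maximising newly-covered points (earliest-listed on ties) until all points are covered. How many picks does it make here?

Greedy: pick C4 (covers 5 new) → pick C1 (covers 1 new). Total picks: 2.

2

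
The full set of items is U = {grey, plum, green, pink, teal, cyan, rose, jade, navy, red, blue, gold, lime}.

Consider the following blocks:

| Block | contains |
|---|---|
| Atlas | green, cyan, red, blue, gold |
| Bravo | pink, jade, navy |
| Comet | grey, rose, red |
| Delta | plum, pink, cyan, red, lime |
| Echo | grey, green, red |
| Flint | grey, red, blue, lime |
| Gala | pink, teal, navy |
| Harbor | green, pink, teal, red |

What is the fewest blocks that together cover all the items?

Take {Atlas, Bravo, Comet, Delta, Gala}. Their union is {grey, plum, green, pink, teal, cyan, rose, jade, navy, red, blue, gold, lime}, which is all 13 items.
No 4 of the 8 blocks cover everything (all 70 combinations miss at least one item), so 5 is optimal.

5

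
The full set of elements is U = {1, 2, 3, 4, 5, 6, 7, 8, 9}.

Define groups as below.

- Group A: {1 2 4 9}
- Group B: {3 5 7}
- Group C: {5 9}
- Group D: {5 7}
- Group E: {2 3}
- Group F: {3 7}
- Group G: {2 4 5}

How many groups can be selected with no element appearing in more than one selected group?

A, B are pairwise disjoint (A={1,2,4,9}; B={3,5,7}).
Every remaining group overlaps one of these, and no 3 of the listed groups are pairwise disjoint, so 2 is the maximum.

2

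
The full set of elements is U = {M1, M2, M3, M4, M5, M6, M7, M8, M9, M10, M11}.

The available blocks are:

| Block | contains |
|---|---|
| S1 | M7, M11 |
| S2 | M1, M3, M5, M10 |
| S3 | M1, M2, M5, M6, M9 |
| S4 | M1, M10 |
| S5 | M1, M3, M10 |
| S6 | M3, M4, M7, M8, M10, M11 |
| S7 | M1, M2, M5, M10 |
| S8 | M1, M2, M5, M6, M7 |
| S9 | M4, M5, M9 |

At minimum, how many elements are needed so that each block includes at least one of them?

H = {M1, M4, M7} meets every block (each contains at least one member of H), and |H| = 3.
The blocks S1, S4, S9 are pairwise disjoint, so any hitting set needs a separate element for each — at least 3. Hence 3 is optimal.

3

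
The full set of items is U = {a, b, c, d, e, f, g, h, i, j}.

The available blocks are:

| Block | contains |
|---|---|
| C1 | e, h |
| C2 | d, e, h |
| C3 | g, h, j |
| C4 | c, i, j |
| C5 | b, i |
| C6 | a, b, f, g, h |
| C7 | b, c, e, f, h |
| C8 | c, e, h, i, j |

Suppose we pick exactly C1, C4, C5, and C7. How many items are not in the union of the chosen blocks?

Union of C1, C4, C5, C7 = {b, c, e, f, h, i, j}.
Not covered: a, d, g — 3 items.

3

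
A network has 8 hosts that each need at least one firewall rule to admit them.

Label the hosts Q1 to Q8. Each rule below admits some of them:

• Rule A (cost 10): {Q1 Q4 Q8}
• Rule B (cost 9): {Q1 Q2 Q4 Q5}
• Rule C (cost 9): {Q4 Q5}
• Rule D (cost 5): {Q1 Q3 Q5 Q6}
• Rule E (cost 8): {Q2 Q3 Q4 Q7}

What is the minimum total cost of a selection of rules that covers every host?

A, D, E together cover every host (A ∪ D ∪ E = {Q1, Q2, Q3, Q4, Q5, Q6, Q7, Q8}); total cost 10 + 5 + 8 = 23.
No covering selection has total cost below 23.

23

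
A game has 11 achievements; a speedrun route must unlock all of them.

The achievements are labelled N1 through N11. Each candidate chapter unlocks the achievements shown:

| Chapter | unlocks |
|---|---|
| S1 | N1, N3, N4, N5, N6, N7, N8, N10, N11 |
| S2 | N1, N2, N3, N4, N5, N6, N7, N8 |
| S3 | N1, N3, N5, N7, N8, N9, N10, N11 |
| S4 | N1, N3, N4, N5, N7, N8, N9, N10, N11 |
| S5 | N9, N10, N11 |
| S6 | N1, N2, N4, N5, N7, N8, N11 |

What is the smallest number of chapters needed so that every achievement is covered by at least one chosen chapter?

Take {S2, S5}. Their union is {N1, N2, N3, N4, N5, N6, N7, N8, N9, N10, N11}, which is all 11 achievements.
No single chapter has all 11 achievements (the largest, S1, has 9), so 2 is optimal.

2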